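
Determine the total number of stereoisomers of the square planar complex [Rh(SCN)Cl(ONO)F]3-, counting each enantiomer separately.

A square has two trans pairs of vertices; adjacent vertices are cis.
There are 3 geometric isomers: (Cl/ONO trans, F/SCN trans); (Cl/SCN trans, F/ONO trans); (Cl/F trans, ONO/SCN trans).
Each arrangement has an internal mirror plane or centre of symmetry, so none is chiral.

3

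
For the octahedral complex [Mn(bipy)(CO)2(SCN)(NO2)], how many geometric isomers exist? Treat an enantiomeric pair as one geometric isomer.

4

An octahedron has six vertices in three trans pairs; every non-trans pair is cis.
Each bipy is bidentate and must span two cis positions.
There are 4 geometric isomers: CO trans; CO cis (3 arrangements, 2 chiral).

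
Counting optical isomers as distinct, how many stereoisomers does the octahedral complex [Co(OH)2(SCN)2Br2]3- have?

The six octahedral sites form three mutually perpendicular trans pairs.
Working through the distinct placements yields 5 geometric isomers: OH trans, SCN trans, Br trans; OH cis, SCN cis, Br trans; OH cis, SCN trans, Br cis; OH cis, SCN cis, Br cis (chiral); OH trans, SCN cis, Br cis.
One of these lacks any improper symmetry element and so occurs as an enantiomeric pair, giving 5 + 1 = 6 stereoisomers in total.

6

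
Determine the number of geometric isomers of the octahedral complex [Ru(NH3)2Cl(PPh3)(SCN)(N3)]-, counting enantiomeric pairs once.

The six octahedral sites form three mutually perpendicular trans pairs.
Placing the ligands in turn and identifying arrangements related by rotation or reflection leaves 9 distinct geometric isomers.

9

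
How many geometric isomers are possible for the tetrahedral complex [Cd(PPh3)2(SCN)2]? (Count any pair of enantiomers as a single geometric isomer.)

In a tetrahedral complex all four positions are equivalent and every pair of ligands is adjacent — there is no cis/trans distinction.
Only one geometric arrangement is possible.

1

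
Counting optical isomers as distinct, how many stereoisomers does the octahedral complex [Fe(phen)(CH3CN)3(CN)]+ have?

2

An octahedron has six vertices in three trans pairs; every non-trans pair is cis.
Each phen is bidentate and must span two cis positions.
The distinct arrangements are (2 in all): CH3CN mer; CH3CN fac.
Each arrangement has an internal mirror plane or centre of symmetry, so none is chiral.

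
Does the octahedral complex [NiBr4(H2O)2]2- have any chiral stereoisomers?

An octahedron has six vertices in three trans pairs; every non-trans pair is cis.
The distinct arrangements are (2 in all): H2O trans; H2O cis.
Each arrangement has an internal mirror plane or centre of symmetry, so none is chiral.

no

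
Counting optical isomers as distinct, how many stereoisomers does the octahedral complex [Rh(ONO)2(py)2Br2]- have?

6

Working through the distinct placements yields 5 geometric isomers: ONO trans, py trans, Br trans; ONO cis, py cis, Br trans; ONO cis, py trans, Br cis; ONO cis, py cis, Br cis (chiral); ONO trans, py cis, Br cis.
One of these lacks any improper symmetry element and so occurs as an enantiomeric pair, giving 5 + 1 = 6 stereoisomers in total.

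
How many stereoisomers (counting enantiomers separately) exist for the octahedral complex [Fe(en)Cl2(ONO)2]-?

4

In an octahedral complex each vertex has one trans partner and four cis neighbours.
Each en is bidentate and must span two cis positions.
There are 3 geometric isomers: Cl trans, ONO cis; Cl cis, ONO cis (chiral); Cl cis, ONO trans.
One of these lacks any improper symmetry element and so occurs as an enantiomeric pair, giving 3 + 1 = 4 stereoisomers in total.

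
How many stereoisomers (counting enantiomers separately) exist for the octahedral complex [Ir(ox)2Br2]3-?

3

An octahedron has six vertices in three trans pairs; every non-trans pair is cis.
Each ox is bidentate and must span two cis positions.
There are 2 geometric isomers: Br trans; Br cis (chiral).
One of these lacks any improper symmetry element and so occurs as an enantiomeric pair, giving 2 + 1 = 3 stereoisomers in total.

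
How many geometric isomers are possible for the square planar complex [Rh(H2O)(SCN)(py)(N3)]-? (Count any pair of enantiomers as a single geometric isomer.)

There are 3 geometric isomers: (H2O/SCN trans, N3/py trans); (H2O/py trans, N3/SCN trans); (H2O/N3 trans, SCN/py trans).

3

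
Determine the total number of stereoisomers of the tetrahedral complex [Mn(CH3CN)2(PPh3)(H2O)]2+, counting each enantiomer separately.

In a tetrahedral complex all four positions are equivalent and every pair of ligands is adjacent — there is no cis/trans distinction.
Only one geometric arrangement is possible.

1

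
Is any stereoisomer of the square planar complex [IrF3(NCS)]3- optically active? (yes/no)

no

In a square planar complex each vertex has one trans partner and two cis neighbours.
Only one geometric arrangement is possible.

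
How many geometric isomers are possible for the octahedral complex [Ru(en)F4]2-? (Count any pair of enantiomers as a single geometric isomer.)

An octahedron has six vertices in three trans pairs; every non-trans pair is cis.
Each en is bidentate and must span two cis positions.
Only one geometric arrangement is possible.

1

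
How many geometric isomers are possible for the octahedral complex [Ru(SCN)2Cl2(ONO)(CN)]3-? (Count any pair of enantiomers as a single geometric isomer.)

6

The six octahedral sites form three mutually perpendicular trans pairs.
Working through the distinct placements yields 6 geometric isomers: SCN trans, Cl cis; SCN cis, Cl cis (3 arrangements, 2 chiral); SCN trans, Cl trans; SCN cis, Cl trans.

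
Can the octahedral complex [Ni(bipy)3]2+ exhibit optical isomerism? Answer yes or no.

yes

In an octahedral complex each vertex has one trans partner and four cis neighbours.
Each bipy is bidentate and must span two cis positions.
Only one geometric arrangement is possible; it has no improper symmetry element, so it exists as a pair of enantiomers (2 stereoisomers).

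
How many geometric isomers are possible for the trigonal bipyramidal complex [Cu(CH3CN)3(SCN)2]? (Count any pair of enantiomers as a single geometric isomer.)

In a trigonal bipyramid the two axial positions differ from the three equatorial ones.
The distinct arrangements are (3 in all): SCN both equatorial; SCN one axial, one equatorial; SCN both axial.

3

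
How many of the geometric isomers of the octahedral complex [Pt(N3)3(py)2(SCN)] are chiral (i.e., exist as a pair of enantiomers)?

In an octahedral complex each vertex has one trans partner and four cis neighbours.
Working through the distinct placements yields 3 geometric isomers: N3 mer, py trans; N3 mer, py cis; N3 fac, py cis.
Each arrangement has an internal mirror plane or centre of symmetry, so none is chiral.

0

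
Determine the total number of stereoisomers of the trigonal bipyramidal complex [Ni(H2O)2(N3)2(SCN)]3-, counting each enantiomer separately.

In a trigonal bipyramid the two axial positions differ from the three equatorial ones.
Placing the ligands in turn and identifying arrangements related by rotation or reflection leaves 5 distinct geometric isomers.
One of these lacks any improper symmetry element and so occurs as an enantiomeric pair, giving 5 + 1 = 6 stereoisomers in total.

6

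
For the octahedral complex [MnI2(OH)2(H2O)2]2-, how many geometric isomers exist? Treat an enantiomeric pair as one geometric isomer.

5

Working through the distinct placements yields 5 geometric isomers: I trans, OH trans, H2O trans; I cis, OH cis, H2O trans; I cis, OH trans, H2O cis; I cis, OH cis, H2O cis (chiral); I trans, OH cis, H2O cis.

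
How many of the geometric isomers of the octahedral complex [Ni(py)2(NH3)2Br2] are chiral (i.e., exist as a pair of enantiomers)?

An octahedron has six vertices in three trans pairs; every non-trans pair is cis.
Working through the distinct placements yields 5 geometric isomers: py trans, NH3 trans, Br trans; py cis, NH3 cis, Br trans; py trans, NH3 cis, Br cis; py cis, NH3 cis, Br cis (chiral); py cis, NH3 trans, Br cis.
One of these lacks any improper symmetry element and so occurs as an enantiomeric pair, giving 5 + 1 = 6 stereoisomers in total.

1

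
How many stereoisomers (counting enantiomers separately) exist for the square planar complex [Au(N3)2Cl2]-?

In a square planar complex each vertex has one trans partner and two cis neighbours.
There are 2 geometric isomers: N3 cis; N3 trans.
Each arrangement has an internal mirror plane or centre of symmetry, so none is chiral.

2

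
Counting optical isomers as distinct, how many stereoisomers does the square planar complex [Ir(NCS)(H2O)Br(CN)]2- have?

A square has two trans pairs of vertices; adjacent vertices are cis.
There are 3 geometric isomers: (Br/H2O trans, CN/NCS trans); (Br/NCS trans, CN/H2O trans); (Br/CN trans, H2O/NCS trans).
Each arrangement has an internal mirror plane or centre of symmetry, so none is chiral.

3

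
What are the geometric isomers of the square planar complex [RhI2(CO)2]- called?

A square has two trans pairs of vertices; adjacent vertices are cis.
Working through the distinct placements yields 2 geometric isomers: I cis; I trans.

cis and trans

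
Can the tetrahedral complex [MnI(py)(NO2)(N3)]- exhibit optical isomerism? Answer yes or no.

In a tetrahedral complex all four positions are equivalent and every pair of ligands is adjacent — there is no cis/trans distinction.
Only one geometric arrangement is possible; it has no improper symmetry element, so it exists as a pair of enantiomers (2 stereoisomers).

yes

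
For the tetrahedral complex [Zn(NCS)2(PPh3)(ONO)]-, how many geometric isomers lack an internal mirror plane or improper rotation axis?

In a tetrahedral complex all four positions are equivalent and every pair of ligands is adjacent — there is no cis/trans distinction.
Only one geometric arrangement is possible.

0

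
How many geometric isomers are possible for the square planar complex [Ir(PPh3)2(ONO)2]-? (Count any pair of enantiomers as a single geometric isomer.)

Working through the distinct placements yields 2 geometric isomers: PPh3 cis; PPh3 trans.

2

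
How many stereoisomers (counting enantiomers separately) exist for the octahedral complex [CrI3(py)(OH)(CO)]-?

The six octahedral sites form three mutually perpendicular trans pairs.
Systematic placement gives 4 geometric isomers: I mer (3 arrangements); I fac (chiral).
One of these lacks any improper symmetry element and so occurs as an enantiomeric pair, giving 4 + 1 = 5 stereoisomers in total.

5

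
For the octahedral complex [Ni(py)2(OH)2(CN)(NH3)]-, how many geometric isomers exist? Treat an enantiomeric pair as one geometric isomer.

The distinct arrangements are (6 in all): py trans, OH trans; py cis, OH cis (3 arrangements, 2 chiral); py trans, OH cis; py cis, OH trans.

6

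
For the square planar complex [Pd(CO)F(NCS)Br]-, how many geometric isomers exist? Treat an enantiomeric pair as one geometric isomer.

In a square planar complex each vertex has one trans partner and two cis neighbours.
Systematic placement gives 3 geometric isomers: (Br/F trans, CO/NCS trans); (Br/NCS trans, CO/F trans); (Br/CO trans, F/NCS trans).

3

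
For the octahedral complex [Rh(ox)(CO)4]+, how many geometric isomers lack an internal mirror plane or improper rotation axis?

0

Each ox is bidentate and must span two cis positions.
Only one geometric arrangement is possible.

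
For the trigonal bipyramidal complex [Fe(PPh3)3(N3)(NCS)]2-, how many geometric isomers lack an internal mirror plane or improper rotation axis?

0

In a trigonal bipyramid the two axial positions differ from the three equatorial ones.
The distinct arrangements are (4 in all): N3 axial, NCS axial; N3 axial, NCS equatorial; N3 equatorial, NCS axial; N3 equatorial, NCS equatorial.
Each arrangement has an internal mirror plane or centre of symmetry, so none is chiral.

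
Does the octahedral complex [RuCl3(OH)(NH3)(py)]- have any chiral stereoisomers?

Working through the distinct placements yields 4 geometric isomers: Cl mer (3 arrangements); Cl fac (chiral).
One of these lacks any improper symmetry element and so occurs as an enantiomeric pair, giving 4 + 1 = 5 stereoisomers in total.

yes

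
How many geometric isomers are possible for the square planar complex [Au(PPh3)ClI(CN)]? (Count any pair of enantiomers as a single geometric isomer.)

3

A square has two trans pairs of vertices; adjacent vertices are cis.
There are 3 geometric isomers: (CN/I trans, Cl/PPh3 trans); (CN/PPh3 trans, Cl/I trans); (CN/Cl trans, I/PPh3 trans).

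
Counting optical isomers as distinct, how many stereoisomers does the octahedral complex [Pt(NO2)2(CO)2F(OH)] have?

8

Systematic placement gives 6 geometric isomers: NO2 cis, CO trans; NO2 trans, CO trans; NO2 cis, CO cis (3 arrangements, 2 chiral); NO2 trans, CO cis.
Of these, 2 lack any improper symmetry element and so occur as enantiomeric pairs, giving 6 + 2 = 8 stereoisomers in total.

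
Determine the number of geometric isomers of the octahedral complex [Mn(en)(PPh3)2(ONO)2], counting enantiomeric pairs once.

In an octahedral complex each vertex has one trans partner and four cis neighbours.
Each en is bidentate and must span two cis positions.
Systematic placement gives 3 geometric isomers: PPh3 cis, ONO trans; PPh3 cis, ONO cis (chiral); PPh3 trans, ONO cis.

3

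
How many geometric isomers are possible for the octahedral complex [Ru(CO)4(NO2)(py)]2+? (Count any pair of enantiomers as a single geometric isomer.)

Working through the distinct placements yields 2 geometric isomers: NO2 and py mutually trans; NO2 and py mutually cis.

2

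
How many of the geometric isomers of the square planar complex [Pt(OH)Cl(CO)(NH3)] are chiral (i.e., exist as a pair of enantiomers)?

0

In a square planar complex each vertex has one trans partner and two cis neighbours.
The distinct arrangements are (3 in all): (CO/NH3 trans, Cl/OH trans); (CO/OH trans, Cl/NH3 trans); (CO/Cl trans, NH3/OH trans).
Each arrangement has an internal mirror plane or centre of symmetry, so none is chiral.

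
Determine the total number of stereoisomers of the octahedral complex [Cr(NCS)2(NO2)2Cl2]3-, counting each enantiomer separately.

6

An octahedron has six vertices in three trans pairs; every non-trans pair is cis.
Working through the distinct placements yields 5 geometric isomers: NCS trans, NO2 trans, Cl trans; NCS cis, NO2 cis, Cl trans; NCS cis, NO2 trans, Cl cis; NCS cis, NO2 cis, Cl cis (chiral); NCS trans, NO2 cis, Cl cis.
One of these lacks any improper symmetry element and so occurs as an enantiomeric pair, giving 5 + 1 = 6 stereoisomers in total.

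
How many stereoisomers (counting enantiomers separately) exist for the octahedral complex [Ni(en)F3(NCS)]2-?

2

Each en is bidentate and must span two cis positions.
Systematic placement gives 2 geometric isomers: F mer; F fac.
Each arrangement has an internal mirror plane or centre of symmetry, so none is chiral.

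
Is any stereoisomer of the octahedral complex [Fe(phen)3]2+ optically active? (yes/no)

yes

In an octahedral complex each vertex has one trans partner and four cis neighbours.
Each phen is bidentate and must span two cis positions.
Only one geometric arrangement is possible; it has no improper symmetry element, so it exists as a pair of enantiomers (2 stereoisomers).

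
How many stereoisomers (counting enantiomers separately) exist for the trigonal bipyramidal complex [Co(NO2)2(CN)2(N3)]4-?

A trigonal bipyramid has two axial and three equatorial sites, which are chemically inequivalent.
Exhaustive case analysis gives 5 geometric isomers.
One of these lacks any improper symmetry element and so occurs as an enantiomeric pair, giving 5 + 1 = 6 stereoisomers in total.

6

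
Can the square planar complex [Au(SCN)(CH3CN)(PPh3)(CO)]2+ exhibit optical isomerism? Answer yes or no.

The distinct arrangements are (3 in all): (CH3CN/PPh3 trans, CO/SCN trans); (CH3CN/SCN trans, CO/PPh3 trans); (CH3CN/CO trans, PPh3/SCN trans).
Each arrangement has an internal mirror plane or centre of symmetry, so none is chiral.

no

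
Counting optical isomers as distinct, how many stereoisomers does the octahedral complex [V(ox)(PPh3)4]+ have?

In an octahedral complex each vertex has one trans partner and four cis neighbours.
Each ox is bidentate and must span two cis positions.
Only one geometric arrangement is possible.

1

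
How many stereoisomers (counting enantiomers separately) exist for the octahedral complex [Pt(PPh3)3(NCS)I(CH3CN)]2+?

5

In an octahedral complex each vertex has one trans partner and four cis neighbours.
Systematic placement gives 4 geometric isomers: PPh3 mer (3 arrangements); PPh3 fac (chiral).
One of these lacks any improper symmetry element and so occurs as an enantiomeric pair, giving 4 + 1 = 5 stereoisomers in total.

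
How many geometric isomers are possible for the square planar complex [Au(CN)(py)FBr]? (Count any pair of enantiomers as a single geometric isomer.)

3

A square has two trans pairs of vertices; adjacent vertices are cis.
Working through the distinct placements yields 3 geometric isomers: (Br/F trans, CN/py trans); (Br/py trans, CN/F trans); (Br/CN trans, F/py trans).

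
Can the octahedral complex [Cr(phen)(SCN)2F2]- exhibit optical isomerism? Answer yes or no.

yes

In an octahedral complex each vertex has one trans partner and four cis neighbours.
Each phen is bidentate and must span two cis positions.
The distinct arrangements are (3 in all): SCN cis, F trans; SCN cis, F cis (chiral); SCN trans, F cis.
One of these lacks any improper symmetry element and so occurs as an enantiomeric pair, giving 3 + 1 = 4 stereoisomers in total.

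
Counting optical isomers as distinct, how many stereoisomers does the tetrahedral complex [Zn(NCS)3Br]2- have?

1

In a tetrahedral complex all four positions are equivalent and every pair of ligands is adjacent — there is no cis/trans distinction.
Only one geometric arrangement is possible.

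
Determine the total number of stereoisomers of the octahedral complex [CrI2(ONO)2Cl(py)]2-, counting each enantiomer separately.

8

An octahedron has six vertices in three trans pairs; every non-trans pair is cis.
Systematic placement gives 6 geometric isomers: I cis, ONO cis (3 arrangements, 2 chiral); I cis, ONO trans; I trans, ONO cis; I trans, ONO trans.
Of these, 2 lack any improper symmetry element and so occur as enantiomeric pairs, giving 6 + 2 = 8 stereoisomers in total.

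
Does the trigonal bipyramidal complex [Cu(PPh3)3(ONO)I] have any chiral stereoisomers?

In a trigonal bipyramid the two axial positions differ from the three equatorial ones.
The distinct arrangements are (4 in all): ONO axial, I axial; ONO equatorial, I axial; ONO axial, I equatorial; ONO equatorial, I equatorial.
Each arrangement has an internal mirror plane or centre of symmetry, so none is chiral.

no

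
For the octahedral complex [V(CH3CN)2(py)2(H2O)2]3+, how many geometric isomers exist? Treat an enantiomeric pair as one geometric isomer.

The six octahedral sites form three mutually perpendicular trans pairs.
There are 5 geometric isomers: CH3CN trans, py trans, H2O trans; CH3CN trans, py cis, H2O cis; CH3CN cis, py trans, H2O cis; CH3CN cis, py cis, H2O cis (chiral); CH3CN cis, py cis, H2O trans.

5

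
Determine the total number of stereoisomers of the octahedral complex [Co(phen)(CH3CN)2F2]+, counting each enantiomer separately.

4

An octahedron has six vertices in three trans pairs; every non-trans pair is cis.
Each phen is bidentate and must span two cis positions.
Systematic placement gives 3 geometric isomers: CH3CN trans, F cis; CH3CN cis, F cis (chiral); CH3CN cis, F trans.
One of these lacks any improper symmetry element and so occurs as an enantiomeric pair, giving 3 + 1 = 4 stereoisomers in total.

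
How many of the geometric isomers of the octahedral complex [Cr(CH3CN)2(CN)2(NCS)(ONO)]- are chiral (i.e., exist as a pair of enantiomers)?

2

In an octahedral complex each vertex has one trans partner and four cis neighbours.
There are 6 geometric isomers: CH3CN trans, CN trans; CH3CN trans, CN cis; CH3CN cis, CN cis (3 arrangements, 2 chiral); CH3CN cis, CN trans.
Of these, 2 lack any improper symmetry element and so occur as enantiomeric pairs, giving 6 + 2 = 8 stereoisomers in total.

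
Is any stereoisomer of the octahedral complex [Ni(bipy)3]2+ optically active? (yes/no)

yes

Each bipy is bidentate and must span two cis positions.
Only one geometric arrangement is possible; it has no improper symmetry element, so it exists as a pair of enantiomers (2 stereoisomers).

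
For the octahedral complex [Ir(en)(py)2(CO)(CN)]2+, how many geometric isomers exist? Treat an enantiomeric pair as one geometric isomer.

The six octahedral sites form three mutually perpendicular trans pairs.
Each en is bidentate and must span two cis positions.
The distinct arrangements are (4 in all): py cis (3 arrangements, 2 chiral); py trans.

4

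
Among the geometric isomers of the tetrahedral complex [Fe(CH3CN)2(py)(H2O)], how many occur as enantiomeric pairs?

All four vertices of a tetrahedron are equivalent and mutually adjacent, so cis/trans isomerism cannot arise.
Only one geometric arrangement is possible.

0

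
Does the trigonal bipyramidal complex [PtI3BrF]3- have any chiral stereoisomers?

In a trigonal bipyramid the two axial positions differ from the three equatorial ones.
The distinct arrangements are (4 in all): Br axial, F axial; Br axial, F equatorial; Br equatorial, F axial; Br equatorial, F equatorial.
Each arrangement has an internal mirror plane or centre of symmetry, so none is chiral.

no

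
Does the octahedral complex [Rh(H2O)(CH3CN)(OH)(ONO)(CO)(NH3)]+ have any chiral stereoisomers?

yes

Systematic enumeration (placing each ligand type in turn and discarding arrangements equivalent by rotation or reflection) gives 15 geometric isomers.
Of these, 15 lack any improper symmetry element and so occur as enantiomeric pairs, giving 15 + 15 = 30 stereoisomers in total.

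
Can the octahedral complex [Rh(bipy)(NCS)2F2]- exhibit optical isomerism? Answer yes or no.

yes

Each bipy is bidentate and must span two cis positions.
Working through the distinct placements yields 3 geometric isomers: NCS cis, F trans; NCS cis, F cis (chiral); NCS trans, F cis.
One of these lacks any improper symmetry element and so occurs as an enantiomeric pair, giving 3 + 1 = 4 stereoisomers in total.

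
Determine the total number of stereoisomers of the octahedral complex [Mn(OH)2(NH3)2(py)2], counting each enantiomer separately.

The distinct arrangements are (5 in all): OH trans, NH3 trans, py trans; OH cis, NH3 trans, py cis; OH cis, NH3 cis, py trans; OH cis, NH3 cis, py cis (chiral); OH trans, NH3 cis, py cis.
One of these lacks any improper symmetry element and so occurs as an enantiomeric pair, giving 5 + 1 = 6 stereoisomers in total.

6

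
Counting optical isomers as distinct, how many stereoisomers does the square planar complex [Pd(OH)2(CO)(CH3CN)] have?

A square has two trans pairs of vertices; adjacent vertices are cis.
Systematic placement gives 2 geometric isomers: OH cis; OH trans.
Each arrangement has an internal mirror plane or centre of symmetry, so none is chiral.

2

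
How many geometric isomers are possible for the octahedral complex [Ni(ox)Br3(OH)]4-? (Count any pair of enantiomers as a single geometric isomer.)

2

The six octahedral sites form three mutually perpendicular trans pairs.
Each ox is bidentate and must span two cis positions.
There are 2 geometric isomers: Br mer; Br fac.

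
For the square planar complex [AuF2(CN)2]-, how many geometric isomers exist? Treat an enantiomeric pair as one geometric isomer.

2

A square has two trans pairs of vertices; adjacent vertices are cis.
Working through the distinct placements yields 2 geometric isomers: F cis; F trans.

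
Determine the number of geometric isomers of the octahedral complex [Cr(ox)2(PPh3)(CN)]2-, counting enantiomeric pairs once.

2

Each ox is bidentate and must span two cis positions.
There are 2 geometric isomers: PPh3 and CN mutually trans; PPh3 and CN mutually cis (chiral).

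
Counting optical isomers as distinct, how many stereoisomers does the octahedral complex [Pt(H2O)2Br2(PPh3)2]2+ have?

Systematic placement gives 5 geometric isomers: H2O trans, Br trans, PPh3 trans; H2O cis, Br trans, PPh3 cis; H2O cis, Br cis, PPh3 trans; H2O cis, Br cis, PPh3 cis (chiral); H2O trans, Br cis, PPh3 cis.
One of these lacks any improper symmetry element and so occurs as an enantiomeric pair, giving 5 + 1 = 6 stereoisomers in total.

6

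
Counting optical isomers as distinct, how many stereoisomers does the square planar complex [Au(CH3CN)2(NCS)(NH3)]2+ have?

A square has two trans pairs of vertices; adjacent vertices are cis.
The distinct arrangements are (2 in all): CH3CN cis; CH3CN trans.
Each arrangement has an internal mirror plane or centre of symmetry, so none is chiral.

2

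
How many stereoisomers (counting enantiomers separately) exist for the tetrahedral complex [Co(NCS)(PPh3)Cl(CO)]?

2

All four vertices of a tetrahedron are equivalent and mutually adjacent, so cis/trans isomerism cannot arise.
Only one geometric arrangement is possible; it has no improper symmetry element, so it exists as a pair of enantiomers (2 stereoisomers).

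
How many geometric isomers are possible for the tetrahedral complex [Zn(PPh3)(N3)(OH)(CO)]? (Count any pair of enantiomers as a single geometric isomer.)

1

All four vertices of a tetrahedron are equivalent and mutually adjacent, so cis/trans isomerism cannot arise.
Only one geometric arrangement is possible; it has no improper symmetry element, so it exists as a pair of enantiomers (2 stereoisomers).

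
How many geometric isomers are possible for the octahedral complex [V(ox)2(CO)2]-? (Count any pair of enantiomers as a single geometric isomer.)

The six octahedral sites form three mutually perpendicular trans pairs.
Each ox is bidentate and must span two cis positions.
The distinct arrangements are (2 in all): CO trans; CO cis (chiral).

2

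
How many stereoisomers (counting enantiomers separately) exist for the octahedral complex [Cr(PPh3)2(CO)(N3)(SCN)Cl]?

The six octahedral sites form three mutually perpendicular trans pairs.
Exhaustive case analysis gives 9 geometric isomers.
Of these, 6 lack any improper symmetry element and so occur as enantiomeric pairs, giving 9 + 6 = 15 stereoisomers in total.

15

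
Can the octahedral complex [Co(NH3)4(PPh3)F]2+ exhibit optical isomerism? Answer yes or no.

no

In an octahedral complex each vertex has one trans partner and four cis neighbours.
The distinct arrangements are (2 in all): PPh3 and F mutually cis; PPh3 and F mutually trans.
Each arrangement has an internal mirror plane or centre of symmetry, so none is chiral.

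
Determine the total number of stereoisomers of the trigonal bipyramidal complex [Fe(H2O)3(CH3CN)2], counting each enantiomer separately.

A trigonal bipyramid has two axial and three equatorial sites, which are chemically inequivalent.
Working through the distinct placements yields 3 geometric isomers: CH3CN both axial; CH3CN one axial, one equatorial; CH3CN both equatorial.
Each arrangement has an internal mirror plane or centre of symmetry, so none is chiral.

3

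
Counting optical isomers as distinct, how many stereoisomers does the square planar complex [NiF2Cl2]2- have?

Systematic placement gives 2 geometric isomers: F cis; F trans.
Each arrangement has an internal mirror plane or centre of symmetry, so none is chiral.

2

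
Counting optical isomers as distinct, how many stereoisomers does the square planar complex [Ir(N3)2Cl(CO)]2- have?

In a square planar complex each vertex has one trans partner and two cis neighbours.
There are 2 geometric isomers: N3 cis; N3 trans.
Each arrangement has an internal mirror plane or centre of symmetry, so none is chiral.

2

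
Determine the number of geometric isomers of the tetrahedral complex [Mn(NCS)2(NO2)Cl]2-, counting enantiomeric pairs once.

1

In a tetrahedral complex all four positions are equivalent and every pair of ligands is adjacent — there is no cis/trans distinction.
Only one geometric arrangement is possible.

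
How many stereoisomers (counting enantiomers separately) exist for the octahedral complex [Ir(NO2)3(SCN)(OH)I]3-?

5

The six octahedral sites form three mutually perpendicular trans pairs.
There are 4 geometric isomers: NO2 mer (3 arrangements); NO2 fac (chiral).
One of these lacks any improper symmetry element and so occurs as an enantiomeric pair, giving 4 + 1 = 5 stereoisomers in total.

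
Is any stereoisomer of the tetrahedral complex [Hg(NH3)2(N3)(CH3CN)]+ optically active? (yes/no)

no

All four vertices of a tetrahedron are equivalent and mutually adjacent, so cis/trans isomerism cannot arise.
Only one geometric arrangement is possible.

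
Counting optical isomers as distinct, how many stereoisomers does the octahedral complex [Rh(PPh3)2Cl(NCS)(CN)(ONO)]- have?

The six octahedral sites form three mutually perpendicular trans pairs.
Exhaustive case analysis gives 9 geometric isomers.
Of these, 6 lack any improper symmetry element and so occur as enantiomeric pairs, giving 9 + 6 = 15 stereoisomers in total.

15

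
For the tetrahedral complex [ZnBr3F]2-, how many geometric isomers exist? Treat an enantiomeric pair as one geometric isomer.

Only one geometric arrangement is possible.

1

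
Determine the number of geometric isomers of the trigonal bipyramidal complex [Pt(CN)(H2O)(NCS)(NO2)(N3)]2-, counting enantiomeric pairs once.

In a trigonal bipyramid the two axial positions differ from the three equatorial ones.
Placing the ligands in turn and identifying arrangements related by rotation or reflection leaves 10 distinct geometric isomers.

10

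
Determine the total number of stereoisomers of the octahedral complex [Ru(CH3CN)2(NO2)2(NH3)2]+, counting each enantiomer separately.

6

Systematic placement gives 5 geometric isomers: CH3CN trans, NO2 trans, NH3 trans; CH3CN trans, NO2 cis, NH3 cis; CH3CN cis, NO2 trans, NH3 cis; CH3CN cis, NO2 cis, NH3 cis (chiral); CH3CN cis, NO2 cis, NH3 trans.
One of these lacks any improper symmetry element and so occurs as an enantiomeric pair, giving 5 + 1 = 6 stereoisomers in total.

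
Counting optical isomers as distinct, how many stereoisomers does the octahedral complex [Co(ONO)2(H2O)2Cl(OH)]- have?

8

There are 6 geometric isomers: ONO trans, H2O cis; ONO cis, H2O cis (3 arrangements, 2 chiral); ONO trans, H2O trans; ONO cis, H2O trans.
Of these, 2 lack any improper symmetry element and so occur as enantiomeric pairs, giving 6 + 2 = 8 stereoisomers in total.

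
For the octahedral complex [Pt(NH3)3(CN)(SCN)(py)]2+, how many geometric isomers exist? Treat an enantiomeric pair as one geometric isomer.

4

The six octahedral sites form three mutually perpendicular trans pairs.
The distinct arrangements are (4 in all): NH3 mer (3 arrangements); NH3 fac (chiral).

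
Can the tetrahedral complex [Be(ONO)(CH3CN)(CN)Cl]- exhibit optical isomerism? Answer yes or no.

Only one geometric arrangement is possible; it has no improper symmetry element, so it exists as a pair of enantiomers (2 stereoisomers).

yes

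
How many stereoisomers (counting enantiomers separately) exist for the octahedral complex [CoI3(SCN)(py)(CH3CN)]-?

5

An octahedron has six vertices in three trans pairs; every non-trans pair is cis.
The distinct arrangements are (4 in all): I mer (3 arrangements); I fac (chiral).
One of these lacks any improper symmetry element and so occurs as an enantiomeric pair, giving 4 + 1 = 5 stereoisomers in total.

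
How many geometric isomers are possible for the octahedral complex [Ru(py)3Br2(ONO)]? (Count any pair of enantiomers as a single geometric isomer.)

There are 3 geometric isomers: py mer, Br trans; py mer, Br cis; py fac, Br cis.

3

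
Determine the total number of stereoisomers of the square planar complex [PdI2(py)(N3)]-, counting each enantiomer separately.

2

A square has two trans pairs of vertices; adjacent vertices are cis.
Working through the distinct placements yields 2 geometric isomers: I cis; I trans.
Each arrangement has an internal mirror plane or centre of symmetry, so none is chiral.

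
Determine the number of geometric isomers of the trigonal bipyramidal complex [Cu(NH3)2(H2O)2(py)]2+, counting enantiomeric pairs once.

A trigonal bipyramid has two axial and three equatorial sites, which are chemically inequivalent.
Placing the ligands in turn and identifying arrangements related by rotation or reflection leaves 5 distinct geometric isomers.

5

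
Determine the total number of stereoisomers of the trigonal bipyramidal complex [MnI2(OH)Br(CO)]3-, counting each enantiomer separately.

In a trigonal bipyramid the two axial positions differ from the three equatorial ones.
Exhaustive case analysis gives 7 geometric isomers.
Of these, 3 lack any improper symmetry element and so occur as enantiomeric pairs, giving 7 + 3 = 10 stereoisomers in total.

10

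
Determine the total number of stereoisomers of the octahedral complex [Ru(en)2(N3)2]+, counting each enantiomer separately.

3

Each en is bidentate and must span two cis positions.
There are 2 geometric isomers: N3 trans; N3 cis (chiral).
One of these lacks any improper symmetry element and so occurs as an enantiomeric pair, giving 2 + 1 = 3 stereoisomers in total.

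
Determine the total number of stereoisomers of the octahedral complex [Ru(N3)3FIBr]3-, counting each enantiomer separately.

The six octahedral sites form three mutually perpendicular trans pairs.
The distinct arrangements are (4 in all): N3 mer (3 arrangements); N3 fac (chiral).
One of these lacks any improper symmetry element and so occurs as an enantiomeric pair, giving 4 + 1 = 5 stereoisomers in total.

5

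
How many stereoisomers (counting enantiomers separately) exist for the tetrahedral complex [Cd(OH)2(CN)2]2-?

1

Only one geometric arrangement is possible.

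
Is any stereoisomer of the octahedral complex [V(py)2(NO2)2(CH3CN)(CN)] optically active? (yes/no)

In an octahedral complex each vertex has one trans partner and four cis neighbours.
There are 6 geometric isomers: py trans, NO2 trans; py cis, NO2 cis (3 arrangements, 2 chiral); py trans, NO2 cis; py cis, NO2 trans.
Of these, 2 lack any improper symmetry element and so occur as enantiomeric pairs, giving 6 + 2 = 8 stereoisomers in total.

yes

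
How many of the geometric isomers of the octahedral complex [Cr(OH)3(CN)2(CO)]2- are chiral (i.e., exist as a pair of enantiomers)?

Systematic placement gives 3 geometric isomers: OH mer, CN trans; OH mer, CN cis; OH fac, CN cis.
Each arrangement has an internal mirror plane or centre of symmetry, so none is chiral.

0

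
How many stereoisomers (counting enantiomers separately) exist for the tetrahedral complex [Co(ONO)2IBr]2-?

1

Only one geometric arrangement is possible.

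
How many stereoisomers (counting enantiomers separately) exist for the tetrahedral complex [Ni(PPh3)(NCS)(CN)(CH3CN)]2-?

2

In a tetrahedral complex all four positions are equivalent and every pair of ligands is adjacent — there is no cis/trans distinction.
Only one geometric arrangement is possible; it has no improper symmetry element, so it exists as a pair of enantiomers (2 stereoisomers).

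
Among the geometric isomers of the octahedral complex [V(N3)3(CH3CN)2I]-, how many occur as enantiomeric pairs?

The six octahedral sites form three mutually perpendicular trans pairs.
Working through the distinct placements yields 3 geometric isomers: N3 mer, CH3CN trans; N3 mer, CH3CN cis; N3 fac, CH3CN cis.
Each arrangement has an internal mirror plane or centre of symmetry, so none is chiral.

0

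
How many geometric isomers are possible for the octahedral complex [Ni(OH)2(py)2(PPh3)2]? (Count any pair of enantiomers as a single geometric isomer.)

5

There are 5 geometric isomers: OH trans, py trans, PPh3 trans; OH trans, py cis, PPh3 cis; OH cis, py trans, PPh3 cis; OH cis, py cis, PPh3 cis (chiral); OH cis, py cis, PPh3 trans.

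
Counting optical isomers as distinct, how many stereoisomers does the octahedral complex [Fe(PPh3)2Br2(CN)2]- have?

6

An octahedron has six vertices in three trans pairs; every non-trans pair is cis.
Working through the distinct placements yields 5 geometric isomers: PPh3 trans, Br trans, CN trans; PPh3 cis, Br trans, CN cis; PPh3 trans, Br cis, CN cis; PPh3 cis, Br cis, CN cis (chiral); PPh3 cis, Br cis, CN trans.
One of these lacks any improper symmetry element and so occurs as an enantiomeric pair, giving 5 + 1 = 6 stereoisomers in total.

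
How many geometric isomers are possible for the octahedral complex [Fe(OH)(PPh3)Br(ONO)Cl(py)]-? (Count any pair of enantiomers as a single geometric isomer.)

15

An octahedron has six vertices in three trans pairs; every non-trans pair is cis.
Placing the ligands in turn and identifying arrangements related by rotation or reflection leaves 15 distinct geometric isomers.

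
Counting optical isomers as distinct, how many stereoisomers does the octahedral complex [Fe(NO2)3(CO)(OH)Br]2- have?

5

An octahedron has six vertices in three trans pairs; every non-trans pair is cis.
Systematic placement gives 4 geometric isomers: NO2 mer (3 arrangements); NO2 fac (chiral).
One of these lacks any improper symmetry element and so occurs as an enantiomeric pair, giving 4 + 1 = 5 stereoisomers in total.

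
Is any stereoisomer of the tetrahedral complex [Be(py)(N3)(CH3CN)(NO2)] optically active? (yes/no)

yes

In a tetrahedral complex all four positions are equivalent and every pair of ligands is adjacent — there is no cis/trans distinction.
Only one geometric arrangement is possible; it has no improper symmetry element, so it exists as a pair of enantiomers (2 stereoisomers).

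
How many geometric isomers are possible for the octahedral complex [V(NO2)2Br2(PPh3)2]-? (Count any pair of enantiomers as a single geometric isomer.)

5

The six octahedral sites form three mutually perpendicular trans pairs.
The distinct arrangements are (5 in all): NO2 trans, Br trans, PPh3 trans; NO2 cis, Br trans, PPh3 cis; NO2 cis, Br cis, PPh3 trans; NO2 cis, Br cis, PPh3 cis (chiral); NO2 trans, Br cis, PPh3 cis.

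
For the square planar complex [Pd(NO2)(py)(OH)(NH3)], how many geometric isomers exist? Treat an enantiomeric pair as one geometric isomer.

A square has two trans pairs of vertices; adjacent vertices are cis.
Systematic placement gives 3 geometric isomers: (NH3/OH trans, NO2/py trans); (NH3/py trans, NO2/OH trans); (NH3/NO2 trans, OH/py trans).

3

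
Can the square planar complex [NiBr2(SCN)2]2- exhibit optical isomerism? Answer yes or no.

There are 2 geometric isomers: Br cis; Br trans.
Each arrangement has an internal mirror plane or centre of symmetry, so none is chiral.

no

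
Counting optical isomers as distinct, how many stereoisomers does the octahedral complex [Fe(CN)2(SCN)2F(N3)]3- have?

In an octahedral complex each vertex has one trans partner and four cis neighbours.
Systematic placement gives 6 geometric isomers: CN trans, SCN trans; CN trans, SCN cis; CN cis, SCN trans; CN cis, SCN cis (3 arrangements, 2 chiral).
Of these, 2 lack any improper symmetry element and so occur as enantiomeric pairs, giving 6 + 2 = 8 stereoisomers in total.

8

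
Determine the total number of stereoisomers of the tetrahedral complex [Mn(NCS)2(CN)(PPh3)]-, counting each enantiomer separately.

1

All four vertices of a tetrahedron are equivalent and mutually adjacent, so cis/trans isomerism cannot arise.
Only one geometric arrangement is possible.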